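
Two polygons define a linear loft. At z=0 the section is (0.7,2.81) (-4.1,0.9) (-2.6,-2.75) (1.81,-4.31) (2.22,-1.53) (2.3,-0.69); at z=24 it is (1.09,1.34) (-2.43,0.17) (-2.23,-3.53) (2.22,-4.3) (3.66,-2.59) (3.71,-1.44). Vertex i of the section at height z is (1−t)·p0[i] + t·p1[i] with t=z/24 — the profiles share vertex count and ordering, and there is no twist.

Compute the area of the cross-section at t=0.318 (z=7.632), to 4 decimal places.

Area at t=0.318: 27.7677

Cross-section at t=0.318: each vertex is (1-t)·p0[i] + t·p1[i].
  v1: (1-0.318)·(0.7,2.81) + 0.318·(1.09,1.34) = (0.8240,2.3425)
  v2: (1-0.318)·(-4.1,0.9) + 0.318·(-2.43,0.17) = (-3.5689,0.6679)
  v3: (1-0.318)·(-2.6,-2.75) + 0.318·(-2.23,-3.53) = (-2.4823,-2.9980)
  v4: (1-0.318)·(1.81,-4.31) + 0.318·(2.22,-4.3) = (1.9404,-4.3068)
  v5: (1-0.318)·(2.22,-1.53) + 0.318·(3.66,-2.59) = (2.6779,-1.8671)
  v6: (1-0.318)·(2.3,-0.69) + 0.318·(3.71,-1.44) = (2.7484,-0.9285)
Shoelace sum Σ(x_i·y_{i+1} − x_{i+1}·y_i):
  i=1: 0.8240·0.6679 − -3.5689·2.3425 = +8.9107 (running +8.9107)
  i=2: -3.5689·-2.9980 − -2.4823·0.6679 = +12.3577 (running +21.2684)
  i=3: -2.4823·-4.3068 − 1.9404·-2.9980 = +16.5083 (running +37.7767)
  i=4: 1.9404·-1.8671 − 2.6779·-4.3068 = +7.9105 (running +45.6872)
  i=5: 2.6779·-0.9285 − 2.7484·-1.8671 = +2.6450 (running +48.3322)
  i=6: 2.7484·2.3425 − 0.8240·-0.9285 = +7.2033 (running +55.5355)
Area = |Σ|/2 = |55.5355|/2 = 27.7677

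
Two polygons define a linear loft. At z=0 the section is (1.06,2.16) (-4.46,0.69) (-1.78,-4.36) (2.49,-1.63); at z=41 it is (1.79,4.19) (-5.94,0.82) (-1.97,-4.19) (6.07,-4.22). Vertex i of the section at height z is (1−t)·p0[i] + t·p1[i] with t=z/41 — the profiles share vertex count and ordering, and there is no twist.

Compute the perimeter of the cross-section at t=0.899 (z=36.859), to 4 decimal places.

Perimeter at t=0.899: 31.0206

Cross-section at t=0.899: each vertex is (1-t)·p0[i] + t·p1[i].
  v1: (1-0.899)·(1.06,2.16) + 0.899·(1.79,4.19) = (1.7163,3.9850)
  v2: (1-0.899)·(-4.46,0.69) + 0.899·(-5.94,0.82) = (-5.7905,0.8069)
  v3: (1-0.899)·(-1.78,-4.36) + 0.899·(-1.97,-4.19) = (-1.9508,-4.2072)
  v4: (1-0.899)·(2.49,-1.63) + 0.899·(6.07,-4.22) = (5.7084,-3.9584)
Perimeter = Σ |v_{i+1} − v_i|:
  edge 1→2: √(-7.5068² + -3.1781²) = 8.1518 (running 8.1518)
  edge 2→3: √(3.8397² + -5.0140²) = 6.3154 (running 14.4672)
  edge 3→4: √(7.6592² + 0.2488²) = 7.6633 (running 22.1305)
  edge 4→1: √(-3.9922² + 7.9434²) = 8.8901 (running 31.0206)
Perimeter = 31.0206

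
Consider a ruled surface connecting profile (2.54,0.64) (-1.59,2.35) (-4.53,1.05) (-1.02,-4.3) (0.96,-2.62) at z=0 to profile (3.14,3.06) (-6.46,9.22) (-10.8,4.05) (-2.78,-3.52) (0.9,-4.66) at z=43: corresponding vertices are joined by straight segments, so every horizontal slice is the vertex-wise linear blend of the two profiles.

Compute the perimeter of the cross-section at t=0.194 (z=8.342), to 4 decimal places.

Cross-section at t=0.194: each vertex is (1-t)·p0[i] + t·p1[i].
  v1: (1-0.194)·(2.54,0.64) + 0.194·(3.14,3.06) = (2.6564,1.1095)
  v2: (1-0.194)·(-1.59,2.35) + 0.194·(-6.46,9.22) = (-2.5348,3.6828)
  v3: (1-0.194)·(-4.53,1.05) + 0.194·(-10.8,4.05) = (-5.7464,1.6320)
  v4: (1-0.194)·(-1.02,-4.3) + 0.194·(-2.78,-3.52) = (-1.3614,-4.1487)
  v5: (1-0.194)·(0.96,-2.62) + 0.194·(0.9,-4.66) = (0.9484,-3.0158)
Perimeter = Σ |v_{i+1} − v_i|:
  edge 1→2: √(-5.1912² + 2.5733²) = 5.7940 (running 5.7940)
  edge 2→3: √(-3.2116² + -2.0508²) = 3.8105 (running 9.6045)
  edge 3→4: √(4.3849² + -5.7807²) = 7.2556 (running 16.8601)
  edge 4→5: √(2.3098² + 1.1329²) = 2.5727 (running 19.4328)
  edge 5→1: √(1.7080² + 4.1252²) = 4.4649 (running 23.8977)
Perimeter = 23.8977

Perimeter at t=0.194: 23.8977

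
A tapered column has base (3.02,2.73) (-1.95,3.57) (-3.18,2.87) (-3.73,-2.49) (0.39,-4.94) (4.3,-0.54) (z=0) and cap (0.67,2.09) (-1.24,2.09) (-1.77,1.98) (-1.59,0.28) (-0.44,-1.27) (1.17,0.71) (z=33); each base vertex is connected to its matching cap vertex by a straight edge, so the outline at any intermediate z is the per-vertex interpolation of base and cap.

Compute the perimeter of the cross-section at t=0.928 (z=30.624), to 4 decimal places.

Perimeter at t=0.928: 11.2192

Cross-section at t=0.928: each vertex is (1-t)·p0[i] + t·p1[i].
  v1: (1-0.928)·(3.02,2.73) + 0.928·(0.67,2.09) = (0.8392,2.1361)
  v2: (1-0.928)·(-1.95,3.57) + 0.928·(-1.24,2.09) = (-1.2911,2.1966)
  v3: (1-0.928)·(-3.18,2.87) + 0.928·(-1.77,1.98) = (-1.8715,2.0441)
  v4: (1-0.928)·(-3.73,-2.49) + 0.928·(-1.59,0.28) = (-1.7441,0.0806)
  v5: (1-0.928)·(0.39,-4.94) + 0.928·(-0.44,-1.27) = (-0.3802,-1.5342)
  v6: (1-0.928)·(4.3,-0.54) + 0.928·(1.17,0.71) = (1.3954,0.6200)
Perimeter = Σ |v_{i+1} − v_i|:
  edge 1→2: √(-2.1303² + 0.0605²) = 2.1312 (running 2.1312)
  edge 2→3: √(-0.5804² + -0.1525²) = 0.6001 (running 2.7313)
  edge 3→4: √(0.1274² + -1.9635²) = 1.9677 (running 4.6989)
  edge 4→5: √(1.3638² + -1.6148²) = 2.1137 (running 6.8126)
  edge 5→6: √(1.7756² + 2.1542²) = 2.7917 (running 9.6043)
  edge 6→1: √(-0.5562² + 1.5161²) = 1.6149 (running 11.2192)
Perimeter = 11.2192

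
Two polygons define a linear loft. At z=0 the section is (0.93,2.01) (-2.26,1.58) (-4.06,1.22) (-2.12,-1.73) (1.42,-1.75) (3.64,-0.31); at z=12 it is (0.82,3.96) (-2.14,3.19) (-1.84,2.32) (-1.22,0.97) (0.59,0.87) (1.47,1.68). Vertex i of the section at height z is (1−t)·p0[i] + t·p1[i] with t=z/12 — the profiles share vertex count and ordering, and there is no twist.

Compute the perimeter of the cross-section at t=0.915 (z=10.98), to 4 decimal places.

Perimeter at t=0.915: 11.2663

Cross-section at t=0.915: each vertex is (1-t)·p0[i] + t·p1[i].
  v1: (1-0.915)·(0.93,2.01) + 0.915·(0.82,3.96) = (0.8293,3.7942)
  v2: (1-0.915)·(-2.26,1.58) + 0.915·(-2.14,3.19) = (-2.1502,3.0532)
  v3: (1-0.915)·(-4.06,1.22) + 0.915·(-1.84,2.32) = (-2.0287,2.2265)
  v4: (1-0.915)·(-2.12,-1.73) + 0.915·(-1.22,0.97) = (-1.2965,0.7405)
  v5: (1-0.915)·(1.42,-1.75) + 0.915·(0.59,0.87) = (0.6605,0.6473)
  v6: (1-0.915)·(3.64,-0.31) + 0.915·(1.47,1.68) = (1.6544,1.5108)
Perimeter = Σ |v_{i+1} − v_i|:
  edge 1→2: √(-2.9795² + -0.7411²) = 3.0703 (running 3.0703)
  edge 2→3: √(0.1215² + -0.8267²) = 0.8355 (running 3.9059)
  edge 3→4: √(0.7322² + -1.4860²) = 1.6566 (running 5.5625)
  edge 4→5: √(1.9570² + -0.0932²) = 1.9593 (running 7.5217)
  edge 5→6: √(0.9939² + 0.8635²) = 1.3166 (running 8.8384)
  edge 6→1: √(-0.8251² + 2.2834²) = 2.4279 (running 11.2663)
Perimeter = 11.2663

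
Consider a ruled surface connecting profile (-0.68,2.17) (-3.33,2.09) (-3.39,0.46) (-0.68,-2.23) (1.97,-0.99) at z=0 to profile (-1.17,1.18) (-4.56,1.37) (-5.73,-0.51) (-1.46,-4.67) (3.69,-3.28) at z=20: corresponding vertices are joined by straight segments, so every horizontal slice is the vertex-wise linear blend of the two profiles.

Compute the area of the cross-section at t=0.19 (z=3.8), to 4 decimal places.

Area at t=0.19: 16.7173

Cross-section at t=0.19: each vertex is (1-t)·p0[i] + t·p1[i].
  v1: (1-0.19)·(-0.68,2.17) + 0.19·(-1.17,1.18) = (-0.7731,1.9819)
  v2: (1-0.19)·(-3.33,2.09) + 0.19·(-4.56,1.37) = (-3.5637,1.9532)
  v3: (1-0.19)·(-3.39,0.46) + 0.19·(-5.73,-0.51) = (-3.8346,0.2757)
  v4: (1-0.19)·(-0.68,-2.23) + 0.19·(-1.46,-4.67) = (-0.8282,-2.6936)
  v5: (1-0.19)·(1.97,-0.99) + 0.19·(3.69,-3.28) = (2.2968,-1.4251)
Shoelace sum Σ(x_i·y_{i+1} − x_{i+1}·y_i):
  i=1: -0.7731·1.9532 − -3.5637·1.9819 = +5.5529 (running +5.5529)
  i=2: -3.5637·0.2757 − -3.8346·1.9532 = +6.5072 (running +12.0601)
  i=3: -3.8346·-2.6936 − -0.8282·0.2757 = +10.5572 (running +22.6173)
  i=4: -0.8282·-1.4251 − 2.2968·-2.6936 = +7.3669 (running +29.9842)
  i=5: 2.2968·1.9819 − -0.7731·-1.4251 = +3.4503 (running +33.4345)
Area = |Σ|/2 = |33.4345|/2 = 16.7173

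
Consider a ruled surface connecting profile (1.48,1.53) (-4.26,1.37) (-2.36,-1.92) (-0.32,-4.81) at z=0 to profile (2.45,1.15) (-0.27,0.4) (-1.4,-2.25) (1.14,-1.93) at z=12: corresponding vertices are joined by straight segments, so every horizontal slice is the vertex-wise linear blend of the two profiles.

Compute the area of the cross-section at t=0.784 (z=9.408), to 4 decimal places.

Area at t=0.784: 9.4192

Cross-section at t=0.784: each vertex is (1-t)·p0[i] + t·p1[i].
  v1: (1-0.784)·(1.48,1.53) + 0.784·(2.45,1.15) = (2.2405,1.2321)
  v2: (1-0.784)·(-4.26,1.37) + 0.784·(-0.27,0.4) = (-1.1318,0.6095)
  v3: (1-0.784)·(-2.36,-1.92) + 0.784·(-1.4,-2.25) = (-1.6074,-2.1787)
  v4: (1-0.784)·(-0.32,-4.81) + 0.784·(1.14,-1.93) = (0.8246,-2.5521)
Shoelace sum Σ(x_i·y_{i+1} − x_{i+1}·y_i):
  i=1: 2.2405·0.6095 − -1.1318·1.2321 = +2.7601 (running +2.7601)
  i=2: -1.1318·-2.1787 − -1.6074·0.6095 = +3.4457 (running +6.2058)
  i=3: -1.6074·-2.5521 − 0.8246·-2.1787 = +5.8988 (running +12.1046)
  i=4: 0.8246·1.2321 − 2.2405·-2.5521 = +6.7339 (running +18.8385)
Area = |Σ|/2 = |18.8385|/2 = 9.4192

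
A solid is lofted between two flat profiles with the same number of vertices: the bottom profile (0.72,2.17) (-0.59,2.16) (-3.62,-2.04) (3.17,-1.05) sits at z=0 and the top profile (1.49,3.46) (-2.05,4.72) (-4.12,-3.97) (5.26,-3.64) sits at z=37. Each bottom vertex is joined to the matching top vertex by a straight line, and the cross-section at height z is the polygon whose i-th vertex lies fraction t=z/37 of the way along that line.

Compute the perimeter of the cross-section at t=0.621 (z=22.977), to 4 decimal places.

Cross-section at t=0.621: each vertex is (1-t)·p0[i] + t·p1[i].
  v1: (1-0.621)·(0.72,2.17) + 0.621·(1.49,3.46) = (1.1982,2.9711)
  v2: (1-0.621)·(-0.59,2.16) + 0.621·(-2.05,4.72) = (-1.4967,3.7498)
  v3: (1-0.621)·(-3.62,-2.04) + 0.621·(-4.12,-3.97) = (-3.9305,-3.2385)
  v4: (1-0.621)·(3.17,-1.05) + 0.621·(5.26,-3.64) = (4.4679,-2.6584)
Perimeter = Σ |v_{i+1} − v_i|:
  edge 1→2: √(-2.6948² + 0.7787²) = 2.8051 (running 2.8051)
  edge 2→3: √(-2.4338² + -6.9883²) = 7.4000 (running 10.2051)
  edge 3→4: √(8.3984² + 0.5801²) = 8.4184 (running 18.6235)
  edge 4→1: √(-3.2697² + 5.6295²) = 6.5102 (running 25.1336)
Perimeter = 25.1336

Perimeter at t=0.621: 25.1336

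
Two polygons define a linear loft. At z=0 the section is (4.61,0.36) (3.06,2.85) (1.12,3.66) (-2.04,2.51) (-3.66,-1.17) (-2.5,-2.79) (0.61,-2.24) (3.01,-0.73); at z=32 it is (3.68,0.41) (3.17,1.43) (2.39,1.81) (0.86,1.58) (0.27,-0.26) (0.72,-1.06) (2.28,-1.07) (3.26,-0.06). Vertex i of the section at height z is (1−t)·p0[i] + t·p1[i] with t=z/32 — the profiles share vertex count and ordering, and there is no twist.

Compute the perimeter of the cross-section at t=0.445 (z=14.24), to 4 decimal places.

Perimeter at t=0.445: 16.8058

Cross-section at t=0.445: each vertex is (1-t)·p0[i] + t·p1[i].
  v1: (1-0.445)·(4.61,0.36) + 0.445·(3.68,0.41) = (4.1962,0.3822)
  v2: (1-0.445)·(3.06,2.85) + 0.445·(3.17,1.43) = (3.1090,2.2181)
  v3: (1-0.445)·(1.12,3.66) + 0.445·(2.39,1.81) = (1.6852,2.8367)
  v4: (1-0.445)·(-2.04,2.51) + 0.445·(0.86,1.58) = (-0.7495,2.0961)
  v5: (1-0.445)·(-3.66,-1.17) + 0.445·(0.27,-0.26) = (-1.9111,-0.7650)
  v6: (1-0.445)·(-2.5,-2.79) + 0.445·(0.72,-1.06) = (-1.0671,-2.0202)
  v7: (1-0.445)·(0.61,-2.24) + 0.445·(2.28,-1.07) = (1.3531,-1.7194)
  v8: (1-0.445)·(3.01,-0.73) + 0.445·(3.26,-0.06) = (3.1212,-0.4318)
Perimeter = Σ |v_{i+1} − v_i|:
  edge 1→2: √(-1.0872² + 1.8358²) = 2.1336 (running 2.1336)
  edge 2→3: √(-1.4238² + 0.6187²) = 1.5524 (running 3.6860)
  edge 3→4: √(-2.4346² + -0.7406²) = 2.5448 (running 6.2308)
  edge 4→5: √(-1.1617² + -2.8612²) = 3.0880 (running 9.3188)
  edge 5→6: √(0.8441² + -1.2551²) = 1.5125 (running 10.8314)
  edge 6→7: √(2.4202² + 0.3008²) = 2.4389 (running 13.2702)
  edge 7→8: √(1.7681² + 1.2875²) = 2.1872 (running 15.4574)
  edge 8→1: √(1.0749² + 0.8141²) = 1.3484 (running 16.8058)
Perimeter = 16.8058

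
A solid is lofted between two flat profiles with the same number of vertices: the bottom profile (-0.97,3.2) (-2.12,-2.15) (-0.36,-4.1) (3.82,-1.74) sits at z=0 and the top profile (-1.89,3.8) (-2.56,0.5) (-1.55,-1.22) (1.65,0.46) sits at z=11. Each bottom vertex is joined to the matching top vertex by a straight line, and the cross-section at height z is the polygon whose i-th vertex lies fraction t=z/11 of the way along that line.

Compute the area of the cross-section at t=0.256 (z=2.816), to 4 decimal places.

Area at t=0.256: 18.5399

Cross-section at t=0.256: each vertex is (1-t)·p0[i] + t·p1[i].
  v1: (1-0.256)·(-0.97,3.2) + 0.256·(-1.89,3.8) = (-1.2055,3.3536)
  v2: (1-0.256)·(-2.12,-2.15) + 0.256·(-2.56,0.5) = (-2.2326,-1.4716)
  v3: (1-0.256)·(-0.36,-4.1) + 0.256·(-1.55,-1.22) = (-0.6646,-3.3627)
  v4: (1-0.256)·(3.82,-1.74) + 0.256·(1.65,0.46) = (3.2645,-1.1768)
Shoelace sum Σ(x_i·y_{i+1} − x_{i+1}·y_i):
  i=1: -1.2055·-1.4716 − -2.2326·3.3536 = +9.2614 (running +9.2614)
  i=2: -2.2326·-3.3627 − -0.6646·-1.4716 = +6.5297 (running +15.7911)
  i=3: -0.6646·-1.1768 − 3.2645·-3.3627 = +11.7597 (running +27.5508)
  i=4: 3.2645·3.3536 − -1.2055·-1.1768 = +9.5291 (running +37.0799)
Area = |Σ|/2 = |37.0799|/2 = 18.5399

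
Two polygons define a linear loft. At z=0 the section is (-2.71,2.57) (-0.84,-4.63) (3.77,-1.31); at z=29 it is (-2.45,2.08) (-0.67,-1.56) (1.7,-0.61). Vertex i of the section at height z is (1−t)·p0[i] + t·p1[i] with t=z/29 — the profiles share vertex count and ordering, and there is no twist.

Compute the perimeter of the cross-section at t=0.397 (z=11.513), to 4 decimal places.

Cross-section at t=0.397: each vertex is (1-t)·p0[i] + t·p1[i].
  v1: (1-0.397)·(-2.71,2.57) + 0.397·(-2.45,2.08) = (-2.6068,2.3755)
  v2: (1-0.397)·(-0.84,-4.63) + 0.397·(-0.67,-1.56) = (-0.7725,-3.4112)
  v3: (1-0.397)·(3.77,-1.31) + 0.397·(1.7,-0.61) = (2.9482,-1.0321)
Perimeter = Σ |v_{i+1} − v_i|:
  edge 1→2: √(1.8343² + -5.7867²) = 6.0704 (running 6.0704)
  edge 2→3: √(3.7207² + 2.3791²) = 4.4163 (running 10.4868)
  edge 3→1: √(-5.5550² + 3.4076²) = 6.5169 (running 17.0036)
Perimeter = 17.0036

Perimeter at t=0.397: 17.0036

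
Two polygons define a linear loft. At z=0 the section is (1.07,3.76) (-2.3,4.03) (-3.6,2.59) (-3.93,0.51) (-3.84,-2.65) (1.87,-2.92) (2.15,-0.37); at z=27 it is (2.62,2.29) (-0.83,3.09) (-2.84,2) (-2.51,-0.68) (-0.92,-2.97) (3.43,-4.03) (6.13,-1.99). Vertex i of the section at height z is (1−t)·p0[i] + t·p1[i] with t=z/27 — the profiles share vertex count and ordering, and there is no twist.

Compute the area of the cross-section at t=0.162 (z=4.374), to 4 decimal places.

Cross-section at t=0.162: each vertex is (1-t)·p0[i] + t·p1[i].
  v1: (1-0.162)·(1.07,3.76) + 0.162·(2.62,2.29) = (1.3211,3.5219)
  v2: (1-0.162)·(-2.3,4.03) + 0.162·(-0.83,3.09) = (-2.0619,3.8777)
  v3: (1-0.162)·(-3.6,2.59) + 0.162·(-2.84,2) = (-3.4769,2.4944)
  v4: (1-0.162)·(-3.93,0.51) + 0.162·(-2.51,-0.68) = (-3.7000,0.3172)
  v5: (1-0.162)·(-3.84,-2.65) + 0.162·(-0.92,-2.97) = (-3.3670,-2.7018)
  v6: (1-0.162)·(1.87,-2.92) + 0.162·(3.43,-4.03) = (2.1227,-3.0998)
  v7: (1-0.162)·(2.15,-0.37) + 0.162·(6.13,-1.99) = (2.7948,-0.6324)
Shoelace sum Σ(x_i·y_{i+1} − x_{i+1}·y_i):
  i=1: 1.3211·3.8777 − -2.0619·3.5219 = +12.3844 (running +12.3844)
  i=2: -2.0619·2.4944 − -3.4769·3.8777 = +8.3392 (running +20.7237)
  i=3: -3.4769·0.3172 − -3.7000·2.4944 = +8.1263 (running +28.8500)
  i=4: -3.7000·-2.7018 − -3.3670·0.3172 = +11.0648 (running +39.9147)
  i=5: -3.3670·-3.0998 − 2.1227·-2.7018 = +16.1722 (running +56.0870)
  i=6: 2.1227·-0.6324 − 2.7948·-3.0998 = +7.3208 (running +63.4077)
  i=7: 2.7948·3.5219 − 1.3211·-0.6324 = +10.6783 (running +74.0860)
Area = |Σ|/2 = |74.0860|/2 = 37.0430

Area at t=0.162: 37.0430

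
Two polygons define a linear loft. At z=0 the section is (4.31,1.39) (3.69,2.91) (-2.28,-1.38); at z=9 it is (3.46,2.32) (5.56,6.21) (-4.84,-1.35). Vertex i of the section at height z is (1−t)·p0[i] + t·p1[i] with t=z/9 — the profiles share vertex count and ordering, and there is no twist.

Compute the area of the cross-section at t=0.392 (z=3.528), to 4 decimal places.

Area at t=0.392: 8.1936

Cross-section at t=0.392: each vertex is (1-t)·p0[i] + t·p1[i].
  v1: (1-0.392)·(4.31,1.39) + 0.392·(3.46,2.32) = (3.9768,1.7546)
  v2: (1-0.392)·(3.69,2.91) + 0.392·(5.56,6.21) = (4.4230,4.2036)
  v3: (1-0.392)·(-2.28,-1.38) + 0.392·(-4.84,-1.35) = (-3.2835,-1.3682)
Shoelace sum Σ(x_i·y_{i+1} − x_{i+1}·y_i):
  i=1: 3.9768·4.2036 − 4.4230·1.7546 = +8.9564 (running +8.9564)
  i=2: 4.4230·-1.3682 − -3.2835·4.2036 = +7.7508 (running +16.7072)
  i=3: -3.2835·1.7546 − 3.9768·-1.3682 = -0.3199 (running +16.3873)
Area = |Σ|/2 = |16.3873|/2 = 8.1936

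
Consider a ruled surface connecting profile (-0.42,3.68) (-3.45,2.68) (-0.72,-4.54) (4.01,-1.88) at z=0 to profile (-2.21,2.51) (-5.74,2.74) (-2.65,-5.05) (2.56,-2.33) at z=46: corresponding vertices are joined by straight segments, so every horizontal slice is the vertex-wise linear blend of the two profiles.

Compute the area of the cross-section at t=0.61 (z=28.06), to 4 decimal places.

Cross-section at t=0.61: each vertex is (1-t)·p0[i] + t·p1[i].
  v1: (1-0.61)·(-0.42,3.68) + 0.61·(-2.21,2.51) = (-1.5119,2.9663)
  v2: (1-0.61)·(-3.45,2.68) + 0.61·(-5.74,2.74) = (-4.8469,2.7166)
  v3: (1-0.61)·(-0.72,-4.54) + 0.61·(-2.65,-5.05) = (-1.8973,-4.8511)
  v4: (1-0.61)·(4.01,-1.88) + 0.61·(2.56,-2.33) = (3.1255,-2.1545)
Shoelace sum Σ(x_i·y_{i+1} − x_{i+1}·y_i):
  i=1: -1.5119·2.7166 − -4.8469·2.9663 = +10.2701 (running +10.2701)
  i=2: -4.8469·-4.8511 − -1.8973·2.7166 = +28.6670 (running +38.9371)
  i=3: -1.8973·-2.1545 − 3.1255·-4.8511 = +19.2498 (running +58.1870)
  i=4: 3.1255·2.9663 − -1.5119·-2.1545 = +6.0138 (running +64.2008)
Area = |Σ|/2 = |64.2008|/2 = 32.1004

Area at t=0.61: 32.1004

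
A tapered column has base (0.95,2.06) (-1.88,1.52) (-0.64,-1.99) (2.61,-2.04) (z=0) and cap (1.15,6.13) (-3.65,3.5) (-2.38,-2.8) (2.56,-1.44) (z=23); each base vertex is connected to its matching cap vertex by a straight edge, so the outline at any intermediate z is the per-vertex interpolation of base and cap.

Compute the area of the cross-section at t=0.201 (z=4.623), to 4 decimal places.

Cross-section at t=0.201: each vertex is (1-t)·p0[i] + t·p1[i].
  v1: (1-0.201)·(0.95,2.06) + 0.201·(1.15,6.13) = (0.9902,2.8781)
  v2: (1-0.201)·(-1.88,1.52) + 0.201·(-3.65,3.5) = (-2.2358,1.9180)
  v3: (1-0.201)·(-0.64,-1.99) + 0.201·(-2.38,-2.8) = (-0.9897,-2.1528)
  v4: (1-0.201)·(2.61,-2.04) + 0.201·(2.56,-1.44) = (2.5999,-1.9194)
Shoelace sum Σ(x_i·y_{i+1} − x_{i+1}·y_i):
  i=1: 0.9902·1.9180 − -2.2358·2.8781 = +8.3339 (running +8.3339)
  i=2: -2.2358·-2.1528 − -0.9897·1.9180 = +6.7115 (running +15.0454)
  i=3: -0.9897·-1.9194 − 2.5999·-2.1528 = +7.4969 (running +22.5423)
  i=4: 2.5999·2.8781 − 0.9902·-1.9194 = +9.3834 (running +31.9257)
Area = |Σ|/2 = |31.9257|/2 = 15.9629

Area at t=0.201: 15.9629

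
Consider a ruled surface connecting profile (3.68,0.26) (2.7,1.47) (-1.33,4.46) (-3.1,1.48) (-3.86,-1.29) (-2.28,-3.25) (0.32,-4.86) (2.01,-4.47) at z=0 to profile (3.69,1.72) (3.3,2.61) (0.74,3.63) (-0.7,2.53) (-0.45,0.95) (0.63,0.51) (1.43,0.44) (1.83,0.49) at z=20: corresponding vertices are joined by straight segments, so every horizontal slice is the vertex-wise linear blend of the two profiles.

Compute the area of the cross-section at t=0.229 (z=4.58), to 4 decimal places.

Cross-section at t=0.229: each vertex is (1-t)·p0[i] + t·p1[i].
  v1: (1-0.229)·(3.68,0.26) + 0.229·(3.69,1.72) = (3.6823,0.5943)
  v2: (1-0.229)·(2.7,1.47) + 0.229·(3.3,2.61) = (2.8374,1.7311)
  v3: (1-0.229)·(-1.33,4.46) + 0.229·(0.74,3.63) = (-0.8560,4.2699)
  v4: (1-0.229)·(-3.1,1.48) + 0.229·(-0.7,2.53) = (-2.5504,1.7205)
  v5: (1-0.229)·(-3.86,-1.29) + 0.229·(-0.45,0.95) = (-3.0791,-0.7770)
  v6: (1-0.229)·(-2.28,-3.25) + 0.229·(0.63,0.51) = (-1.6136,-2.3890)
  v7: (1-0.229)·(0.32,-4.86) + 0.229·(1.43,0.44) = (0.5742,-3.6463)
  v8: (1-0.229)·(2.01,-4.47) + 0.229·(1.83,0.49) = (1.9688,-3.3342)
Shoelace sum Σ(x_i·y_{i+1} − x_{i+1}·y_i):
  i=1: 3.6823·1.7311 − 2.8374·0.5943 = +4.6879 (running +4.6879)
  i=2: 2.8374·4.2699 − -0.8560·1.7311 = +13.5972 (running +18.2851)
  i=3: -0.8560·1.7205 − -2.5504·4.2699 = +9.4174 (running +27.7025)
  i=4: -2.5504·-0.7770 − -3.0791·1.7205 = +7.2792 (running +34.9817)
  i=5: -3.0791·-2.3890 − -1.6136·-0.7770 = +6.1020 (running +41.0837)
  i=6: -1.6136·-3.6463 − 0.5742·-2.3890 = +7.2554 (running +48.3392)
  i=7: 0.5742·-3.3342 − 1.9688·-3.6463 = +5.2643 (running +53.6035)
  i=8: 1.9688·0.5943 − 3.6823·-3.3342 = +13.4475 (running +67.0510)
Area = |Σ|/2 = |67.0510|/2 = 33.5255

Area at t=0.229: 33.5255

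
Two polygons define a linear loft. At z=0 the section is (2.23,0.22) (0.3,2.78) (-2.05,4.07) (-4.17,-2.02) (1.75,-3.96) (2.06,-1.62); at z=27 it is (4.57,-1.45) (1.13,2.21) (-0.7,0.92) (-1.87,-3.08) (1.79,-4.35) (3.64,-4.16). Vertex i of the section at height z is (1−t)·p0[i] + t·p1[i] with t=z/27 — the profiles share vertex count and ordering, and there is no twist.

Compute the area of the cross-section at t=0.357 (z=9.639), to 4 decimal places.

Area at t=0.357: 29.2801

Cross-section at t=0.357: each vertex is (1-t)·p0[i] + t·p1[i].
  v1: (1-0.357)·(2.23,0.22) + 0.357·(4.57,-1.45) = (3.0654,-0.3762)
  v2: (1-0.357)·(0.3,2.78) + 0.357·(1.13,2.21) = (0.5963,2.5765)
  v3: (1-0.357)·(-2.05,4.07) + 0.357·(-0.7,0.92) = (-1.5680,2.9455)
  v4: (1-0.357)·(-4.17,-2.02) + 0.357·(-1.87,-3.08) = (-3.3489,-2.3984)
  v5: (1-0.357)·(1.75,-3.96) + 0.357·(1.79,-4.35) = (1.7643,-4.0992)
  v6: (1-0.357)·(2.06,-1.62) + 0.357·(3.64,-4.16) = (2.6241,-2.5268)
Shoelace sum Σ(x_i·y_{i+1} − x_{i+1}·y_i):
  i=1: 3.0654·2.5765 − 0.5963·-0.3762 = +8.1223 (running +8.1223)
  i=2: 0.5963·2.9455 − -1.5680·2.5765 = +5.7965 (running +13.9188)
  i=3: -1.5680·-2.3984 − -3.3489·2.9455 = +13.6249 (running +27.5437)
  i=4: -3.3489·-4.0992 − 1.7643·-2.3984 = +17.9594 (running +45.5031)
  i=5: 1.7643·-2.5268 − 2.6241·-4.0992 = +6.2987 (running +51.8017)
  i=6: 2.6241·-0.3762 − 3.0654·-2.5268 = +6.7584 (running +58.5601)
Area = |Σ|/2 = |58.5601|/2 = 29.2801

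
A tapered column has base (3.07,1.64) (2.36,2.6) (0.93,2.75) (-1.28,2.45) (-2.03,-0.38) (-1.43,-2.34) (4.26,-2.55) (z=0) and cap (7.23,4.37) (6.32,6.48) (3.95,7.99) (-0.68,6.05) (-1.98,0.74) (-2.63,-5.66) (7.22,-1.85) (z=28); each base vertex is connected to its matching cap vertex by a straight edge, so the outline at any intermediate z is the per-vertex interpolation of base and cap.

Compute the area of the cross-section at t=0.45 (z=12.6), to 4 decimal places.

Cross-section at t=0.45: each vertex is (1-t)·p0[i] + t·p1[i].
  v1: (1-0.45)·(3.07,1.64) + 0.45·(7.23,4.37) = (4.9420,2.8685)
  v2: (1-0.45)·(2.36,2.6) + 0.45·(6.32,6.48) = (4.1420,4.3460)
  v3: (1-0.45)·(0.93,2.75) + 0.45·(3.95,7.99) = (2.2890,5.1080)
  v4: (1-0.45)·(-1.28,2.45) + 0.45·(-0.68,6.05) = (-1.0100,4.0700)
  v5: (1-0.45)·(-2.03,-0.38) + 0.45·(-1.98,0.74) = (-2.0075,0.1240)
  v6: (1-0.45)·(-1.43,-2.34) + 0.45·(-2.63,-5.66) = (-1.9700,-3.8340)
  v7: (1-0.45)·(4.26,-2.55) + 0.45·(7.22,-1.85) = (5.5920,-2.2350)
Shoelace sum Σ(x_i·y_{i+1} − x_{i+1}·y_i):
  i=1: 4.9420·4.3460 − 4.1420·2.8685 = +9.5966 (running +9.5966)
  i=2: 4.1420·5.1080 − 2.2890·4.3460 = +11.2093 (running +20.8059)
  i=3: 2.2890·4.0700 − -1.0100·5.1080 = +14.4753 (running +35.2813)
  i=4: -1.0100·0.1240 − -2.0075·4.0700 = +8.0453 (running +43.3265)
  i=5: -2.0075·-3.8340 − -1.9700·0.1240 = +7.9410 (running +51.2676)
  i=6: -1.9700·-2.2350 − 5.5920·-3.8340 = +25.8427 (running +77.1103)
  i=7: 5.5920·2.8685 − 4.9420·-2.2350 = +27.0860 (running +104.1963)
Area = |Σ|/2 = |104.1963|/2 = 52.0981

Area at t=0.45: 52.0981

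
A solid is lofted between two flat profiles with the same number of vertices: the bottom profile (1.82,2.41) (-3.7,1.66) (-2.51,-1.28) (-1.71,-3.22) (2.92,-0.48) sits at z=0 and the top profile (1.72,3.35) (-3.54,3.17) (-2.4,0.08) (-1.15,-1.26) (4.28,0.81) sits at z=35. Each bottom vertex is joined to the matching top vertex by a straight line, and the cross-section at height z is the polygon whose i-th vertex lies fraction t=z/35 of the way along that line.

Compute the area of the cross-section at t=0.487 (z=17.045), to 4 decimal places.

Area at t=0.487: 22.6711

Cross-section at t=0.487: each vertex is (1-t)·p0[i] + t·p1[i].
  v1: (1-0.487)·(1.82,2.41) + 0.487·(1.72,3.35) = (1.7713,2.8678)
  v2: (1-0.487)·(-3.7,1.66) + 0.487·(-3.54,3.17) = (-3.6221,2.3954)
  v3: (1-0.487)·(-2.51,-1.28) + 0.487·(-2.4,0.08) = (-2.4564,-0.6177)
  v4: (1-0.487)·(-1.71,-3.22) + 0.487·(-1.15,-1.26) = (-1.4373,-2.2655)
  v5: (1-0.487)·(2.92,-0.48) + 0.487·(4.28,0.81) = (3.5823,0.1482)
Shoelace sum Σ(x_i·y_{i+1} − x_{i+1}·y_i):
  i=1: 1.7713·2.3954 − -3.6221·2.8678 = +14.6302 (running +14.6302)
  i=2: -3.6221·-0.6177 − -2.4564·2.3954 = +8.1213 (running +22.7516)
  i=3: -2.4564·-2.2655 − -1.4373·-0.6177 = +4.6772 (running +27.4288)
  i=4: -1.4373·0.1482 − 3.5823·-2.2655 = +7.9026 (running +35.3314)
  i=5: 3.5823·2.8678 − 1.7713·0.1482 = +10.0107 (running +45.3422)
Area = |Σ|/2 = |45.3422|/2 = 22.6711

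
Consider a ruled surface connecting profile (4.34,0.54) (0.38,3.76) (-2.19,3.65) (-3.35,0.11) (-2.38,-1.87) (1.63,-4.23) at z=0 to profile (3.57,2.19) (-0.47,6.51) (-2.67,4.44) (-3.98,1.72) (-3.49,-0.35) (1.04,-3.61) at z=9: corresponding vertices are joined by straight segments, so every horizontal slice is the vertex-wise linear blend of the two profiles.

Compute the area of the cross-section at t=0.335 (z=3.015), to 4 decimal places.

Cross-section at t=0.335: each vertex is (1-t)·p0[i] + t·p1[i].
  v1: (1-0.335)·(4.34,0.54) + 0.335·(3.57,2.19) = (4.0820,1.0928)
  v2: (1-0.335)·(0.38,3.76) + 0.335·(-0.47,6.51) = (0.0953,4.6813)
  v3: (1-0.335)·(-2.19,3.65) + 0.335·(-2.67,4.44) = (-2.3508,3.9146)
  v4: (1-0.335)·(-3.35,0.11) + 0.335·(-3.98,1.72) = (-3.5611,0.6494)
  v5: (1-0.335)·(-2.38,-1.87) + 0.335·(-3.49,-0.35) = (-2.7519,-1.3608)
  v6: (1-0.335)·(1.63,-4.23) + 0.335·(1.04,-3.61) = (1.4324,-4.0223)
Shoelace sum Σ(x_i·y_{i+1} − x_{i+1}·y_i):
  i=1: 4.0820·4.6813 − 0.0953·1.0928 = +19.0050 (running +19.0050)
  i=2: 0.0953·3.9146 − -2.3508·4.6813 = +11.3776 (running +30.3826)
  i=3: -2.3508·0.6494 − -3.5611·3.9146 = +12.4138 (running +42.7963)
  i=4: -3.5611·-1.3608 − -2.7519·0.6494 = +6.6328 (running +49.4291)
  i=5: -2.7519·-4.0223 − 1.4324·-1.3608 = +13.0179 (running +62.4470)
  i=6: 1.4324·1.0928 − 4.0820·-4.0223 = +17.9844 (running +80.4315)
Area = |Σ|/2 = |80.4315|/2 = 40.2157

Area at t=0.335: 40.2157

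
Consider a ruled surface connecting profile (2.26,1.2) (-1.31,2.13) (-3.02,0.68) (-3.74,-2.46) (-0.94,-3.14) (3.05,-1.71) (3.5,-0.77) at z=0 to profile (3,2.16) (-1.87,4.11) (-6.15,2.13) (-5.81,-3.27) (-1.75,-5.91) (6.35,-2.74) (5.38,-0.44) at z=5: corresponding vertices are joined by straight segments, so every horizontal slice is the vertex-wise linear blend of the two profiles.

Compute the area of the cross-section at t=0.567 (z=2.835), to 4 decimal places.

Cross-section at t=0.567: each vertex is (1-t)·p0[i] + t·p1[i].
  v1: (1-0.567)·(2.26,1.2) + 0.567·(3,2.16) = (2.6796,1.7443)
  v2: (1-0.567)·(-1.31,2.13) + 0.567·(-1.87,4.11) = (-1.6275,3.2527)
  v3: (1-0.567)·(-3.02,0.68) + 0.567·(-6.15,2.13) = (-4.7947,1.5021)
  v4: (1-0.567)·(-3.74,-2.46) + 0.567·(-5.81,-3.27) = (-4.9137,-2.9193)
  v5: (1-0.567)·(-0.94,-3.14) + 0.567·(-1.75,-5.91) = (-1.3993,-4.7106)
  v6: (1-0.567)·(3.05,-1.71) + 0.567·(6.35,-2.74) = (4.9211,-2.2940)
  v7: (1-0.567)·(3.5,-0.77) + 0.567·(5.38,-0.44) = (4.5660,-0.5829)
Shoelace sum Σ(x_i·y_{i+1} − x_{i+1}·y_i):
  i=1: 2.6796·3.2527 − -1.6275·1.7443 = +11.5547 (running +11.5547)
  i=2: -1.6275·1.5021 − -4.7947·3.2527 = +13.1508 (running +24.7055)
  i=3: -4.7947·-2.9193 − -4.9137·1.5021 = +21.3782 (running +46.0836)
  i=4: -4.9137·-4.7106 − -1.3993·-2.9193 = +19.0615 (running +65.1451)
  i=5: -1.3993·-2.2940 − 4.9211·-4.7106 = +26.3912 (running +91.5364)
  i=6: 4.9211·-0.5829 − 4.5660·-2.2940 = +7.6059 (running +99.1423)
  i=7: 4.5660·1.7443 − 2.6796·-0.5829 = +9.5264 (running +108.6687)
Area = |Σ|/2 = |108.6687|/2 = 54.3343

Area at t=0.567: 54.3343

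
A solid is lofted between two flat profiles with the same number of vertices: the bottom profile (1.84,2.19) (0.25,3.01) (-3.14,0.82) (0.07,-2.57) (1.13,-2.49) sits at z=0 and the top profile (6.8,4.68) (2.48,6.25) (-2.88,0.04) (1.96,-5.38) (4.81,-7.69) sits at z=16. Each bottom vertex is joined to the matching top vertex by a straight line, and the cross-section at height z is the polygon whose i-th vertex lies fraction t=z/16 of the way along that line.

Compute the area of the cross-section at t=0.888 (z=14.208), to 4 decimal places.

Area at t=0.888: 66.2291

Cross-section at t=0.888: each vertex is (1-t)·p0[i] + t·p1[i].
  v1: (1-0.888)·(1.84,2.19) + 0.888·(6.8,4.68) = (6.2445,4.4011)
  v2: (1-0.888)·(0.25,3.01) + 0.888·(2.48,6.25) = (2.2302,5.8871)
  v3: (1-0.888)·(-3.14,0.82) + 0.888·(-2.88,0.04) = (-2.9091,0.1274)
  v4: (1-0.888)·(0.07,-2.57) + 0.888·(1.96,-5.38) = (1.7483,-5.0653)
  v5: (1-0.888)·(1.13,-2.49) + 0.888·(4.81,-7.69) = (4.3978,-7.1076)
Shoelace sum Σ(x_i·y_{i+1} − x_{i+1}·y_i):
  i=1: 6.2445·5.8871 − 2.2302·4.4011 = +26.9464 (running +26.9464)
  i=2: 2.2302·0.1274 − -2.9091·5.8871 = +17.4104 (running +44.3568)
  i=3: -2.9091·-5.0653 − 1.7483·0.1274 = +14.5128 (running +58.8697)
  i=4: 1.7483·-7.1076 − 4.3978·-5.0653 = +9.8499 (running +68.7196)
  i=5: 4.3978·4.4011 − 6.2445·-7.1076 = +63.7387 (running +132.4583)
Area = |Σ|/2 = |132.4583|/2 = 66.2291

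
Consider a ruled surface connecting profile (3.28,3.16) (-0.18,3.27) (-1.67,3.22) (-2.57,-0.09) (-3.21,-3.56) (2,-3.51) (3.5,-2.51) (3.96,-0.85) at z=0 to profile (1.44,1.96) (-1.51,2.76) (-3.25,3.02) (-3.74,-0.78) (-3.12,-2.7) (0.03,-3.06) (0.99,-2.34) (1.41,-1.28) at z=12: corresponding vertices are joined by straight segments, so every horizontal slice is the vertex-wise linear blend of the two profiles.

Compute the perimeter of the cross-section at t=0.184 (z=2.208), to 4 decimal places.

Cross-section at t=0.184: each vertex is (1-t)·p0[i] + t·p1[i].
  v1: (1-0.184)·(3.28,3.16) + 0.184·(1.44,1.96) = (2.9414,2.9392)
  v2: (1-0.184)·(-0.18,3.27) + 0.184·(-1.51,2.76) = (-0.4247,3.1762)
  v3: (1-0.184)·(-1.67,3.22) + 0.184·(-3.25,3.02) = (-1.9607,3.1832)
  v4: (1-0.184)·(-2.57,-0.09) + 0.184·(-3.74,-0.78) = (-2.7853,-0.2170)
  v5: (1-0.184)·(-3.21,-3.56) + 0.184·(-3.12,-2.7) = (-3.1934,-3.4018)
  v6: (1-0.184)·(2,-3.51) + 0.184·(0.03,-3.06) = (1.6375,-3.4272)
  v7: (1-0.184)·(3.5,-2.51) + 0.184·(0.99,-2.34) = (3.0382,-2.4787)
  v8: (1-0.184)·(3.96,-0.85) + 0.184·(1.41,-1.28) = (3.4908,-0.9291)
Perimeter = Σ |v_{i+1} − v_i|:
  edge 1→2: √(-3.3662² + 0.2370²) = 3.3745 (running 3.3745)
  edge 2→3: √(-1.5360² + 0.0070²) = 1.5360 (running 4.9105)
  edge 3→4: √(-0.8246² + -3.4002²) = 3.4987 (running 8.4092)
  edge 4→5: √(-0.4082² + -3.1848²) = 3.2108 (running 11.6201)
  edge 5→6: √(4.8310² + -0.0254²) = 4.8310 (running 16.4511)
  edge 6→7: √(1.4006² + 0.9485²) = 1.6916 (running 18.1427)
  edge 7→8: √(0.4526² + 1.5496²) = 1.6144 (running 19.7570)
  edge 8→1: √(-0.5494² + 3.8683²) = 3.9071 (running 23.6642)
Perimeter = 23.6642

Perimeter at t=0.184: 23.6642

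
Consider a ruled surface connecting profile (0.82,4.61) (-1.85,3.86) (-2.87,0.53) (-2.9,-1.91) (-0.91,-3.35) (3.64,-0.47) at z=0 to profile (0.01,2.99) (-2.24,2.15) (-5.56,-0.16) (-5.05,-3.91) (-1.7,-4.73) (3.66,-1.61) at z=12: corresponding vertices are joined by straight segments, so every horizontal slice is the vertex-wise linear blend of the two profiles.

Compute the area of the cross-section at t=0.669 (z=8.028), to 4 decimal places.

Cross-section at t=0.669: each vertex is (1-t)·p0[i] + t·p1[i].
  v1: (1-0.669)·(0.82,4.61) + 0.669·(0.01,2.99) = (0.2781,3.5262)
  v2: (1-0.669)·(-1.85,3.86) + 0.669·(-2.24,2.15) = (-2.1109,2.7160)
  v3: (1-0.669)·(-2.87,0.53) + 0.669·(-5.56,-0.16) = (-4.6696,0.0684)
  v4: (1-0.669)·(-2.9,-1.91) + 0.669·(-5.05,-3.91) = (-4.3384,-3.2480)
  v5: (1-0.669)·(-0.91,-3.35) + 0.669·(-1.7,-4.73) = (-1.4385,-4.2732)
  v6: (1-0.669)·(3.64,-0.47) + 0.669·(3.66,-1.61) = (3.6534,-1.2327)
Shoelace sum Σ(x_i·y_{i+1} − x_{i+1}·y_i):
  i=1: 0.2781·2.7160 − -2.1109·3.5262 = +8.1989 (running +8.1989)
  i=2: -2.1109·0.0684 − -4.6696·2.7160 = +12.5383 (running +20.7372)
  i=3: -4.6696·-3.2480 − -4.3384·0.0684 = +15.4636 (running +36.2008)
  i=4: -4.3384·-4.2732 − -1.4385·-3.2480 = +13.8664 (running +50.0673)
  i=5: -1.4385·-1.2327 − 3.6534·-4.2732 = +17.3849 (running +67.4522)
  i=6: 3.6534·3.5262 − 0.2781·-1.2327 = +13.2254 (running +80.6776)
Area = |Σ|/2 = |80.6776|/2 = 40.3388

Area at t=0.669: 40.3388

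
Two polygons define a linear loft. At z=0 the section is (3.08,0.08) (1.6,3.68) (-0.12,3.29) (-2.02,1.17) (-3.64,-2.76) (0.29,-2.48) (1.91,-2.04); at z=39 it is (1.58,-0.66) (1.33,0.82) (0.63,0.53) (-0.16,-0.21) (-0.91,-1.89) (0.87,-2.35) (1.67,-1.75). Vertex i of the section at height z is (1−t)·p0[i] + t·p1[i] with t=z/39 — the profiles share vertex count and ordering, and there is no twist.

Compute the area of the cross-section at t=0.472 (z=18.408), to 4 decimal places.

Area at t=0.472: 14.4566

Cross-section at t=0.472: each vertex is (1-t)·p0[i] + t·p1[i].
  v1: (1-0.472)·(3.08,0.08) + 0.472·(1.58,-0.66) = (2.3720,-0.2693)
  v2: (1-0.472)·(1.6,3.68) + 0.472·(1.33,0.82) = (1.4726,2.3301)
  v3: (1-0.472)·(-0.12,3.29) + 0.472·(0.63,0.53) = (0.2340,1.9873)
  v4: (1-0.472)·(-2.02,1.17) + 0.472·(-0.16,-0.21) = (-1.1421,0.5186)
  v5: (1-0.472)·(-3.64,-2.76) + 0.472·(-0.91,-1.89) = (-2.3514,-2.3494)
  v6: (1-0.472)·(0.29,-2.48) + 0.472·(0.87,-2.35) = (0.5638,-2.4186)
  v7: (1-0.472)·(1.91,-2.04) + 0.472·(1.67,-1.75) = (1.7967,-1.9031)
Shoelace sum Σ(x_i·y_{i+1} − x_{i+1}·y_i):
  i=1: 2.3720·2.3301 − 1.4726·-0.2693 = +5.9235 (running +5.9235)
  i=2: 1.4726·1.9873 − 0.2340·2.3301 = +2.3812 (running +8.3046)
  i=3: 0.2340·0.5186 − -1.1421·1.9873 = +2.3910 (running +10.6956)
  i=4: -1.1421·-2.3494 − -2.3514·0.5186 = +3.9027 (running +14.5983)
  i=5: -2.3514·-2.4186 − 0.5638·-2.3494 = +7.0118 (running +21.6101)
  i=6: 0.5638·-1.9031 − 1.7967·-2.4186 = +3.2727 (running +24.8828)
  i=7: 1.7967·-0.2693 − 2.3720·-1.9031 = +4.0304 (running +28.9132)
Area = |Σ|/2 = |28.9132|/2 = 14.4566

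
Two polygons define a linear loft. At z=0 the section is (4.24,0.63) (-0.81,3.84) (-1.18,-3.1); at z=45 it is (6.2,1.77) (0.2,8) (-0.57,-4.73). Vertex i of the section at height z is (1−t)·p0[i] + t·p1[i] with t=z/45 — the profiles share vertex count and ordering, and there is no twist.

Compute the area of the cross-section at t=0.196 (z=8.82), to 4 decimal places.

Cross-section at t=0.196: each vertex is (1-t)·p0[i] + t·p1[i].
  v1: (1-0.196)·(4.24,0.63) + 0.196·(6.2,1.77) = (4.6242,0.8534)
  v2: (1-0.196)·(-0.81,3.84) + 0.196·(0.2,8) = (-0.6120,4.6554)
  v3: (1-0.196)·(-1.18,-3.1) + 0.196·(-0.57,-4.73) = (-1.0604,-3.4195)
Shoelace sum Σ(x_i·y_{i+1} − x_{i+1}·y_i):
  i=1: 4.6242·4.6554 − -0.6120·0.8534 = +22.0495 (running +22.0495)
  i=2: -0.6120·-3.4195 − -1.0604·4.6554 = +7.0296 (running +29.0791)
  i=3: -1.0604·0.8534 − 4.6242·-3.4195 = +14.9072 (running +43.9863)
Area = |Σ|/2 = |43.9863|/2 = 21.9931

Area at t=0.196: 21.9931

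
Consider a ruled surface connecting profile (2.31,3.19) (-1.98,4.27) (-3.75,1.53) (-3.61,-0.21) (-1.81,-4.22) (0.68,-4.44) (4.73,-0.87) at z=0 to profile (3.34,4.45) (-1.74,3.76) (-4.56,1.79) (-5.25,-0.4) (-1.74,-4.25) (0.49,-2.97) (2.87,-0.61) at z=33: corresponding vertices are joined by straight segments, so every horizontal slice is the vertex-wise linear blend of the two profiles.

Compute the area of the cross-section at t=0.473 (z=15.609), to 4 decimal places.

Cross-section at t=0.473: each vertex is (1-t)·p0[i] + t·p1[i].
  v1: (1-0.473)·(2.31,3.19) + 0.473·(3.34,4.45) = (2.7972,3.7860)
  v2: (1-0.473)·(-1.98,4.27) + 0.473·(-1.74,3.76) = (-1.8665,4.0288)
  v3: (1-0.473)·(-3.75,1.53) + 0.473·(-4.56,1.79) = (-4.1331,1.6530)
  v4: (1-0.473)·(-3.61,-0.21) + 0.473·(-5.25,-0.4) = (-4.3857,-0.2999)
  v5: (1-0.473)·(-1.81,-4.22) + 0.473·(-1.74,-4.25) = (-1.7769,-4.2342)
  v6: (1-0.473)·(0.68,-4.44) + 0.473·(0.49,-2.97) = (0.5901,-3.7447)
  v7: (1-0.473)·(4.73,-0.87) + 0.473·(2.87,-0.61) = (3.8502,-0.7470)
Shoelace sum Σ(x_i·y_{i+1} − x_{i+1}·y_i):
  i=1: 2.7972·4.0288 − -1.8665·3.7860 = +18.3357 (running +18.3357)
  i=2: -1.8665·1.6530 − -4.1331·4.0288 = +13.5662 (running +31.9019)
  i=3: -4.1331·-0.2999 − -4.3857·1.6530 = +8.4889 (running +40.3908)
  i=4: -4.3857·-4.2342 − -1.7769·-0.2999 = +18.0371 (running +58.4279)
  i=5: -1.7769·-3.7447 − 0.5901·-4.2342 = +9.1526 (running +67.5805)
  i=6: 0.5901·-0.7470 − 3.8502·-3.7447 = +13.9770 (running +81.5576)
  i=7: 3.8502·3.7860 − 2.7972·-0.7470 = +16.6664 (running +98.2240)
Area = |Σ|/2 = |98.2240|/2 = 49.1120

Area at t=0.473: 49.1120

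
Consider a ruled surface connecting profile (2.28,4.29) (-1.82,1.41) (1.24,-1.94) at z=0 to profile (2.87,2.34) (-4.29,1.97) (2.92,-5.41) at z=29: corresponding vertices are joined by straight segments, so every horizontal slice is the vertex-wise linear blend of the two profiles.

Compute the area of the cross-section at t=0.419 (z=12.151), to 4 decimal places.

Cross-section at t=0.419: each vertex is (1-t)·p0[i] + t·p1[i].
  v1: (1-0.419)·(2.28,4.29) + 0.419·(2.87,2.34) = (2.5272,3.4729)
  v2: (1-0.419)·(-1.82,1.41) + 0.419·(-4.29,1.97) = (-2.8549,1.6446)
  v3: (1-0.419)·(1.24,-1.94) + 0.419·(2.92,-5.41) = (1.9439,-3.3939)
Shoelace sum Σ(x_i·y_{i+1} − x_{i+1}·y_i):
  i=1: 2.5272·1.6446 − -2.8549·3.4729 = +14.0714 (running +14.0714)
  i=2: -2.8549·-3.3939 − 1.9439·1.6446 = +6.4924 (running +20.5638)
  i=3: 1.9439·3.4729 − 2.5272·-3.3939 = +15.3283 (running +35.8921)
Area = |Σ|/2 = |35.8921|/2 = 17.9460

Area at t=0.419: 17.9460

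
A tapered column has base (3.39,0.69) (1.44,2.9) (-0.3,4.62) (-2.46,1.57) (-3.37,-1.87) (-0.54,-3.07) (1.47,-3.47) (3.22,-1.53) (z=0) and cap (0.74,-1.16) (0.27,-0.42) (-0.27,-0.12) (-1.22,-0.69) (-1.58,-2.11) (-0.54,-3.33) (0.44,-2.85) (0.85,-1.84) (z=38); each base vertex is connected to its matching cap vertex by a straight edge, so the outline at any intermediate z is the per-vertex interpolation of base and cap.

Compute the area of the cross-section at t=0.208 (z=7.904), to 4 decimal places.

Area at t=0.208: 26.3161

Cross-section at t=0.208: each vertex is (1-t)·p0[i] + t·p1[i].
  v1: (1-0.208)·(3.39,0.69) + 0.208·(0.74,-1.16) = (2.8388,0.3052)
  v2: (1-0.208)·(1.44,2.9) + 0.208·(0.27,-0.42) = (1.1966,2.2094)
  v3: (1-0.208)·(-0.3,4.62) + 0.208·(-0.27,-0.12) = (-0.2938,3.6341)
  v4: (1-0.208)·(-2.46,1.57) + 0.208·(-1.22,-0.69) = (-2.2021,1.0999)
  v5: (1-0.208)·(-3.37,-1.87) + 0.208·(-1.58,-2.11) = (-2.9977,-1.9199)
  v6: (1-0.208)·(-0.54,-3.07) + 0.208·(-0.54,-3.33) = (-0.5400,-3.1241)
  v7: (1-0.208)·(1.47,-3.47) + 0.208·(0.44,-2.85) = (1.2558,-3.3410)
  v8: (1-0.208)·(3.22,-1.53) + 0.208·(0.85,-1.84) = (2.7270,-1.5945)
Shoelace sum Σ(x_i·y_{i+1} − x_{i+1}·y_i):
  i=1: 2.8388·2.2094 − 1.1966·0.3052 = +5.9069 (running +5.9069)
  i=2: 1.1966·3.6341 − -0.2938·2.2094 = +4.9977 (running +10.9047)
  i=3: -0.2938·1.0999 − -2.2021·3.6341 = +7.6794 (running +18.5841)
  i=4: -2.2021·-1.9199 − -2.9977·1.0999 = +7.5250 (running +26.1091)
  i=5: -2.9977·-3.1241 − -0.5400·-1.9199 = +8.3282 (running +34.4374)
  i=6: -0.5400·-3.3410 − 1.2558·-3.1241 = +5.7273 (running +40.1646)
  i=7: 1.2558·-1.5945 − 2.7270·-3.3410 = +7.1089 (running +47.2735)
  i=8: 2.7270·0.3052 − 2.8388·-1.5945 = +5.3587 (running +52.6322)
Area = |Σ|/2 = |52.6322|/2 = 26.3161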